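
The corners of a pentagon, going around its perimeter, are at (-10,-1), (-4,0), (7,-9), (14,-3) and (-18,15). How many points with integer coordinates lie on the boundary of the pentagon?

Summing gcd(|Δx|,|Δy|) over the edges gives the boundary count: gcd(6,1) + gcd(11,9) + gcd(7,6) + gcd(32,18) + gcd(8,16) = 1+1+1+2+8 = 13.

13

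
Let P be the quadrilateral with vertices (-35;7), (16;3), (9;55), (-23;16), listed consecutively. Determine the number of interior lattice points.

By the shoelace formula, twice the signed area is |((-35)·3 − 16·7) + (16·55 − 9·3) + (9·16 − (-23)·55) + ((-23)·7 − (-35)·16)| = 2444, so the area is 1222.
Summing gcd(|Δx|,|Δy|) over the edges gives the boundary count: gcd(51,4) + gcd(7,52) + gcd(32,39) + gcd(12,9) = 1+1+1+3 = 6.
Pick's theorem gives I = A − B/2 + 1 = 1222 − 6/2 + 1 = 1220.

1220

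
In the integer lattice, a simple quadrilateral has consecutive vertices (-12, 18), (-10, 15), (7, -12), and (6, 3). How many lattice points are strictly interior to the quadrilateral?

By the shoelace formula, twice the signed area is |[(-12)·15 − (-10)·18] + [(-10)·(-12) − 7·15] + [7·3 − 6·(-12)] + [6·18 − (-12)·3]| = 252, so the area is 126.
Summing gcd(|Δx|,|Δy|) over the edges gives the boundary count: gcd(2,3) + gcd(17,27) + gcd(1,15) + gcd(18,15) = 1+1+1+3 = 6.
By Pick's theorem A = I + B/2 − 1, so I = 126 − 6/2 + 1 = 124.

124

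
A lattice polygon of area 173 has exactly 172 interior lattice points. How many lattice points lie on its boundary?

4

Pick's theorem gives A = I + B/2 − 1, so B = 2(A − I + 1) = 2(173 − 172 + 1) = 4.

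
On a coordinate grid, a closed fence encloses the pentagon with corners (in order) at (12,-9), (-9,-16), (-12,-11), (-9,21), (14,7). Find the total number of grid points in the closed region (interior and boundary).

649

Using the shoelace formula, 2A = |(12·(-16) − (-9)·(-9)) + ((-9)·(-11) − (-12)·(-16)) + ((-12)·21 − (-9)·(-11)) + ((-9)·7 − 14·21) + (14·(-9) − 12·7)| = 1284, so the area is 642.
Summing gcd(|Δx|,|Δy|) over the edges gives the boundary count: gcd(21,7) + gcd(3,5) + gcd(3,32) + gcd(23,14) + gcd(2,16) = 7+1+1+1+2 = 12.
Pick's theorem gives I = A − B/2 + 1 = 642 − 12/2 + 1 = 637, so the closed region contains I + B = 637 + 12 = 649 lattice points.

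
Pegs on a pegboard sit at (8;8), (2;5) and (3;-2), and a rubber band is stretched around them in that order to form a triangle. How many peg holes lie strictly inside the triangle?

By the shoelace formula, twice the signed area is |[8·5 − 2·8] + [2·(-2) − 3·5] + [3·8 − 8·(-2)]| = 45, so the area is 45/2.
Summing gcd(|Δx|,|Δy|) over the edges gives the boundary count: gcd(6,3) + gcd(1,7) + gcd(5,10) = 3+1+5 = 9.
Pick's theorem gives I = A − B/2 + 1 = 45/2 − 9/2 + 1 = 19.

19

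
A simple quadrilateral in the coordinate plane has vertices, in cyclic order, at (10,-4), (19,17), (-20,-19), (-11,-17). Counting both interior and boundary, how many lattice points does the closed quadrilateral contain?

290

Using the shoelace formula, 2A = |[10·17 − 19·(-4)] + [19·(-19) − (-20)·17] + [(-20)·(-17) − (-11)·(-19)] + [(-11)·(-4) − 10·(-17)]| = 570, so the area is 285.
Summing gcd(|Δx|,|Δy|) over the edges gives the boundary count: gcd(9,21) + gcd(39,36) + gcd(9,2) + gcd(21,13) = 3+3+1+1 = 8.
Pick's theorem gives I = A − B/2 + 1 = 285 − 8/2 + 1 = 282, so the closed region contains I + B = 282 + 8 = 290 lattice points.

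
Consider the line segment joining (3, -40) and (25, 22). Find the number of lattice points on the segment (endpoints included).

3

The number of lattice points on a segment between lattice points is gcd(|Δx|,|Δy|) + 1 = gcd(22,62) + 1 = 2 + 1 = 3.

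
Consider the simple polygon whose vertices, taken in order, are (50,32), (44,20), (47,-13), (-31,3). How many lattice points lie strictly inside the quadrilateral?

1657

By the shoelace formula, twice the signed area is |[50·20 − 44·32] + [44·(-13) − 47·20] + [47·3 − (-31)·(-13)] + [(-31)·32 − 50·3]| = 3324, so the area is 1662.
Along each edge there are gcd(|Δx|,|Δy|)+1 lattice points, so counting each shared vertex once the boundary has gcd(6,12) + gcd(3,33) + gcd(78,16) + gcd(81,29) = 6+3+2+1 = 12.
By Pick's theorem A = I + B/2 − 1, so I = 1662 − 12/2 + 1 = 1657.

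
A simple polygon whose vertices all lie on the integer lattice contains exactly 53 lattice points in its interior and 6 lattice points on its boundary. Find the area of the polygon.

Pick's theorem states A = I + B/2 − 1, so A = 53 + 6/2 − 1 = 55.

55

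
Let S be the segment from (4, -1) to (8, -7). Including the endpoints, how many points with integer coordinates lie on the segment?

3

The number of lattice points on a segment between lattice points is gcd(|Δx|,|Δy|) + 1 = gcd(4,6) + 1 = 2 + 1 = 3.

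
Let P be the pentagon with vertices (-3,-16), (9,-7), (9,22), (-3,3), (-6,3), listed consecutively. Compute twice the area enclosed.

The shoelace formula gives twice the area as |((-3)·(-7) − 9·(-16)) + (9·22 − 9·(-7)) + (9·3 − (-3)·22) + ((-3)·3 − (-6)·3) + ((-6)·(-16) − (-3)·3)| = 633, so the area is 316.5.

633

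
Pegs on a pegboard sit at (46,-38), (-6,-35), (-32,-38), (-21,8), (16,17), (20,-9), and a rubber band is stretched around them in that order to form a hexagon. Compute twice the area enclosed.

The shoelace formula gives twice the area as |[46·(-35) − (-6)·(-38)] + [(-6)·(-38) − (-32)·(-35)] + [(-32)·8 − (-21)·(-38)] + [(-21)·17 − 16·8] + [16·(-9) − 20·17] + [20·(-38) − 46·(-9)]| = 5099, so the area is 2549.5.

5099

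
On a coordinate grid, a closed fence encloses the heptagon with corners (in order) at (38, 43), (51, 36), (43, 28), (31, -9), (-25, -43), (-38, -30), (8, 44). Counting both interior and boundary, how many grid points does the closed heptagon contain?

By the shoelace formula, twice the signed area is |[38·36 − 51·43] + [51·28 − 43·36] + [43·(-9) − 31·28] + [31·(-43) − (-25)·(-9)] + [(-25)·(-30) − (-38)·(-43)] + [(-38)·44 − 8·(-30)] + [8·43 − 38·44]| = 7402, so the area is 3701.
Summing gcd(|Δx|,|Δy|) over the edges gives the boundary count: gcd(13,7) + gcd(8,8) + gcd(12,37) + gcd(56,34) + gcd(13,13) + gcd(46,74) + gcd(30,1) = 1+8+1+2+13+2+1 = 28.
Pick's theorem gives I = A − B/2 + 1 = 3701 − 28/2 + 1 = 3688, so the closed region contains I + B = 3688 + 28 = 3716 lattice points.

3716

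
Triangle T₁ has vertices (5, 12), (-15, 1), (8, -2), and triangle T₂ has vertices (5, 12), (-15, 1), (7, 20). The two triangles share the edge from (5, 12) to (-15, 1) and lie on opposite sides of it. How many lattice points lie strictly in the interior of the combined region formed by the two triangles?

The union is the simple quadrilateral with vertices (5, 12), (8, -2), (-15, 1), (7, 20) in order.
The shoelace formula gives twice the area as |(5·(-2) − 8·12) + (8·1 − (-15)·(-2)) + ((-15)·20 − 7·1) + (7·12 − 5·20)| = 451, so the area is 451/2.
Along each edge there are gcd(|Δx|,|Δy|)+1 lattice points, so counting each shared vertex once the boundary has gcd(3,14) + gcd(23,3) + gcd(22,19) + gcd(2,8) = 1+1+1+2 = 5.
By Pick's theorem I = A − B/2 + 1 = 451/2 − 5/2 + 1 = 224.

224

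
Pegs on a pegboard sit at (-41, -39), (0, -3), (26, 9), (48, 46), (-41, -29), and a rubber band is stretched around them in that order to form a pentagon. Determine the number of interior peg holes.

The shoelace formula gives twice the area as |[(-41)·(-3) − 0·(-39)] + [0·9 − 26·(-3)] + [26·46 − 48·9] + [48·(-29) − (-41)·46] + [(-41)·(-39) − (-41)·(-29)]| = 1869, so the area is 1869/2.
Summing gcd(|Δx|,|Δy|) over the edges gives the boundary count: gcd(41,36) + gcd(26,12) + gcd(22,37) + gcd(89,75) + gcd(0,10) = 1+2+1+1+10 = 15.
By Pick's theorem A = I + B/2 − 1, so I = 1869/2 − 15/2 + 1 = 928.

928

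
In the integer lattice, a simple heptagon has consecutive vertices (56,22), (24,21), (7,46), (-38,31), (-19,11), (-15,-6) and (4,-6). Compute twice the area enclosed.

4558

Using the shoelace formula, 2A = |(56·21 − 24·22) + (24·46 − 7·21) + (7·31 − (-38)·46) + ((-38)·11 − (-19)·31) + ((-19)·(-6) − (-15)·11) + ((-15)·(-6) − 4·(-6)) + (4·22 − 56·(-6))| = 4558, so the area is 2279.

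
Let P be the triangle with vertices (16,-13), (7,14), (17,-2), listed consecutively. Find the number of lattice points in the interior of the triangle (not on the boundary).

By the shoelace formula, twice the signed area is |(16·14 − 7·(-13)) + (7·(-2) − 17·14) + (17·(-13) − 16·(-2))| = 126, so the area is 63.
Summing gcd(|Δx|,|Δy|) over the edges gives the boundary count: gcd(9,27) + gcd(10,16) + gcd(1,11) = 9+2+1 = 12.
Pick's theorem gives I = A − B/2 + 1 = 63 − 12/2 + 1 = 58.

58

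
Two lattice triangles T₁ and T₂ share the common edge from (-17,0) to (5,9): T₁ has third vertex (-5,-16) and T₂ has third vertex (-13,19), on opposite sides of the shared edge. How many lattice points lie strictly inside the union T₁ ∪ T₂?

The union is the simple quadrilateral with vertices (-17,0), (-5,-16), (5,9), (-13,19) in order.
The shoelace formula gives twice the area as |((-17)·(-16) − (-5)·0) + ((-5)·9 − 5·(-16)) + (5·19 − (-13)·9) + ((-13)·0 − (-17)·19)| = 842, so the area is 421.
Along each edge there are gcd(|Δx|,|Δy|)+1 lattice points, so counting each shared vertex once the boundary has gcd(12,16) + gcd(10,25) + gcd(18,10) + gcd(4,19) = 4+5+2+1 = 12.
By Pick's theorem I = A − B/2 + 1 = 421 − 12/2 + 1 = 416.

416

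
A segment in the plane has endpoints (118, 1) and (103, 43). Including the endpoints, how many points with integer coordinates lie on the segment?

The number of lattice points on a segment between lattice points is gcd(|Δx|,|Δy|) + 1 = gcd(15,42) + 1 = 3 + 1 = 4.

4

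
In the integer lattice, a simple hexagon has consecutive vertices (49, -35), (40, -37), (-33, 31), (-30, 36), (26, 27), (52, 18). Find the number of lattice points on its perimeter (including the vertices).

6

Along each edge there are gcd(|Δx|,|Δy|)+1 lattice points, so counting each shared vertex once the boundary has gcd(9,2) + gcd(73,68) + gcd(3,5) + gcd(56,9) + gcd(26,9) + gcd(3,53) = 1+1+1+1+1+1 = 6.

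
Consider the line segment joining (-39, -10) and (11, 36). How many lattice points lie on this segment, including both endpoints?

The number of lattice points on a segment between lattice points is gcd(|Δx|,|Δy|) + 1 = gcd(50,46) + 1 = 2 + 1 = 3.

3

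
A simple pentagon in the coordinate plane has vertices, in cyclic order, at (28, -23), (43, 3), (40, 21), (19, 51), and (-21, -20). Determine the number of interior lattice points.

2612

By the shoelace formula, twice the signed area is |[28·3 − 43·(-23)] + [43·21 − 40·3] + [40·51 − 19·21] + [19·(-20) − (-21)·51] + [(-21)·(-23) − 28·(-20)]| = 5231, so the area is 5231/2.
Summing gcd(|Δx|,|Δy|) over the edges gives the boundary count: gcd(15,26) + gcd(3,18) + gcd(21,30) + gcd(40,71) + gcd(49,3) = 1+3+3+1+1 = 9.
By Pick's theorem A = I + B/2 − 1, so I = 5231/2 − 9/2 + 1 = 2612.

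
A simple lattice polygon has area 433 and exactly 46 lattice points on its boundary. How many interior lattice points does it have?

411

Pick's theorem A = I + B/2 − 1 rearranges to I = A − B/2 + 1 = 433 − 46/2 + 1 = 411.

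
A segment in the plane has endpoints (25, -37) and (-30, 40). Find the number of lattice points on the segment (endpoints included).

12

The number of lattice points on a segment between lattice points is gcd(|Δx|,|Δy|) + 1 = gcd(55,77) + 1 = 11 + 1 = 12.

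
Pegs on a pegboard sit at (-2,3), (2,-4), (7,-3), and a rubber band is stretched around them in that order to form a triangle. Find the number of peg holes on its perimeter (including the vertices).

Along each edge there are gcd(|Δx|,|Δy|)+1 lattice points, so counting each shared vertex once the boundary has gcd(4,7) + gcd(5,1) + gcd(9,6) = 1+1+3 = 5.

5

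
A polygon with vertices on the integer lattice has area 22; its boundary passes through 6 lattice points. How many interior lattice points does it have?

20

From Pick's theorem, I = A − B/2 + 1 = 22 − 6/2 + 1 = 20.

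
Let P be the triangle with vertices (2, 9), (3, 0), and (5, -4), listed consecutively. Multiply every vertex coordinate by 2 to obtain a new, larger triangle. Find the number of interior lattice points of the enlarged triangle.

25

The shoelace formula gives twice the area as |[2·0 − 3·9] + [3·(-4) − 5·0] + [5·9 − 2·(-4)]| = 14, so the area is 7.
Along each edge there are gcd(|Δx|,|Δy|)+1 lattice points, so counting each shared vertex once the boundary has gcd(1,9) + gcd(2,4) + gcd(3,13) = 1+2+1 = 4.
Scaling by 2 multiplies the area by 2² = 4 (so the new area is 28) and multiplies the boundary lattice-point count by 2, giving 8.
By Pick's theorem, the interior count of the dilated polygon is 28 − 8/2 + 1 = 25.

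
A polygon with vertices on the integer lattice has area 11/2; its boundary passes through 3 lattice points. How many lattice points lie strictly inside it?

Pick's theorem A = I + B/2 − 1 rearranges to I = A − B/2 + 1 = 11/2 − 3/2 + 1 = 5.

5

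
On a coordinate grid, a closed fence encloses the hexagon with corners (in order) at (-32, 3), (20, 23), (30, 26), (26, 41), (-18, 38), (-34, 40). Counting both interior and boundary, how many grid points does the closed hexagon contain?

The shoelace formula gives twice the area as |[(-32)·23 − 20·3] + [20·26 − 30·23] + [30·41 − 26·26] + [26·38 − (-18)·41] + [(-18)·40 − (-34)·38] + [(-34)·3 − (-32)·40]| = 3064, so the area is 1532.
Along each edge there are gcd(|Δx|,|Δy|)+1 lattice points, so counting each shared vertex once the boundary has gcd(52,20) + gcd(10,3) + gcd(4,15) + gcd(44,3) + gcd(16,2) + gcd(2,37) = 4+1+1+1+2+1 = 10.
Pick's theorem gives I = A − B/2 + 1 = 1532 − 10/2 + 1 = 1528, so the closed region contains I + B = 1528 + 10 = 1538 lattice points.

1538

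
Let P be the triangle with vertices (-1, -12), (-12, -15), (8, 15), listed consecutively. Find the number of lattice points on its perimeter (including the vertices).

Along each edge there are gcd(|Δx|,|Δy|)+1 lattice points, so counting each shared vertex once the boundary has gcd(11,3) + gcd(20,30) + gcd(9,27) = 1+10+9 = 20.

20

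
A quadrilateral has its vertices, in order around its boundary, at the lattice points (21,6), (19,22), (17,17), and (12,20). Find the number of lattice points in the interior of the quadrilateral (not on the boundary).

The shoelace formula gives twice the area as |[21·22 − 19·6] + [19·17 − 17·22] + [17·20 − 12·17] + [12·6 − 21·20]| = 85, so the area is 85/2.
The number of boundary lattice points is Σ gcd(|Δx|,|Δy|) = gcd(2,16) + gcd(2,5) + gcd(5,3) + gcd(9,14) = 2+1+1+1 = 5.
By Pick's theorem A = I + B/2 − 1, so I = 85/2 − 5/2 + 1 = 41.

41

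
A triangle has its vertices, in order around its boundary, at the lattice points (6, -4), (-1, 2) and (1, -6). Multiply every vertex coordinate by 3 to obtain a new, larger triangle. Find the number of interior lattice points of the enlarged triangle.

Using the shoelace formula, 2A = |[6·2 − (-1)·(-4)] + [(-1)·(-6) − 1·2] + [1·(-4) − 6·(-6)]| = 44, so the area is 22.
The number of boundary lattice points is Σ gcd(|Δx|,|Δy|) = gcd(7,6) + gcd(2,8) + gcd(5,2) = 1+2+1 = 4.
Scaling by 3 multiplies the area by 3² = 9 (so the new area is 198) and multiplies the boundary lattice-point count by 3, giving 12.
By Pick's theorem, the interior count of the dilated polygon is 198 − 12/2 + 1 = 193.

193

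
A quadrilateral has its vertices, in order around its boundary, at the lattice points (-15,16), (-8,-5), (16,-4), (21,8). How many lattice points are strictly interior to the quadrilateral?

By the shoelace formula, twice the signed area is |[(-15)·(-5) − (-8)·16] + [(-8)·(-4) − 16·(-5)] + [16·8 − 21·(-4)] + [21·16 − (-15)·8]| = 983, so the area is 983/2.
Along each edge there are gcd(|Δx|,|Δy|)+1 lattice points, so counting each shared vertex once the boundary has gcd(7,21) + gcd(24,1) + gcd(5,12) + gcd(36,8) = 7+1+1+4 = 13.
Pick's theorem gives I = A − B/2 + 1 = 983/2 − 13/2 + 1 = 486.

486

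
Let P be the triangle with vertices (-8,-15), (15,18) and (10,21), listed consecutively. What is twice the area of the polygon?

The shoelace formula gives twice the area as |((-8)·18 − 15·(-15)) + (15·21 − 10·18) + (10·(-15) − (-8)·21)| = 234, so the area is 117.

234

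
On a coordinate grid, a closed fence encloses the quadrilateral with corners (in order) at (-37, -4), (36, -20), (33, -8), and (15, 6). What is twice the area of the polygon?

The shoelace formula gives twice the area as |[(-37)·(-20) − 36·(-4)] + [36·(-8) − 33·(-20)] + [33·6 − 15·(-8)] + [15·(-4) − (-37)·6]| = 1736, so the area is 868.

1736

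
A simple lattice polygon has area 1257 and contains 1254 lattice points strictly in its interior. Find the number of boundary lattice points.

8

Pick's theorem gives A = I + B/2 − 1, so B = 2(A − I + 1) = 2(1257 − 1254 + 1) = 8.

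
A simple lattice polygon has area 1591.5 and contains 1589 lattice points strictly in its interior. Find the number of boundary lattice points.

Pick's theorem gives A = I + B/2 − 1, so B = 2(A − I + 1) = 2(1591.5 − 1589 + 1) = 7.

7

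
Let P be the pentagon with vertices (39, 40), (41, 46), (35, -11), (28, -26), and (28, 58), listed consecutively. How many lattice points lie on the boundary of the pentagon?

91

Along each edge there are gcd(|Δx|,|Δy|)+1 lattice points, so counting each shared vertex once the boundary has gcd(2,6) + gcd(6,57) + gcd(7,15) + gcd(0,84) + gcd(11,18) = 2+3+1+84+1 = 91.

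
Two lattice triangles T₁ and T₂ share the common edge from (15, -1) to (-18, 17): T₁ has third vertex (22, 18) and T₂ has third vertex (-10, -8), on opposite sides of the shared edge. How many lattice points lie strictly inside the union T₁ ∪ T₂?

716

The union is the simple quadrilateral with vertices (15, -1), (22, 18), (-18, 17), (-10, -8) in order.
Using the shoelace formula, 2A = |(15·18 − 22·(-1)) + (22·17 − (-18)·18) + ((-18)·(-8) − (-10)·17) + ((-10)·(-1) − 15·(-8))| = 1434, so the area is 717.
Summing gcd(|Δx|,|Δy|) over the edges gives the boundary count: gcd(7,19) + gcd(40,1) + gcd(8,25) + gcd(25,7) = 1+1+1+1 = 4.
By Pick's theorem I = A − B/2 + 1 = 717 − 4/2 + 1 = 716.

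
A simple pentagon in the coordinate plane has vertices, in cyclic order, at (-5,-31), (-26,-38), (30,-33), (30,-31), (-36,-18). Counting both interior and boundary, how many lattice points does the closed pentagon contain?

Using the shoelace formula, 2A = |[(-5)·(-38) − (-26)·(-31)] + [(-26)·(-33) − 30·(-38)] + [30·(-31) − 30·(-33)] + [30·(-18) − (-36)·(-31)] + [(-36)·(-31) − (-5)·(-18)]| = 812, so the area is 406.
Summing gcd(|Δx|,|Δy|) over the edges gives the boundary count: gcd(21,7) + gcd(56,5) + gcd(0,2) + gcd(66,13) + gcd(31,13) = 7+1+2+1+1 = 12.
Pick's theorem gives I = A − B/2 + 1 = 406 − 12/2 + 1 = 401, so the closed region contains I + B = 401 + 12 = 413 lattice points.

413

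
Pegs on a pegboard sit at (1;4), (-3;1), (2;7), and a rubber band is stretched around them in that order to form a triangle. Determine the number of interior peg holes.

The shoelace formula gives twice the area as |[1·1 − (-3)·4] + [(-3)·7 − 2·1] + [2·4 − 1·7]| = 9, so the area is 4.5.
The number of boundary lattice points is Σ gcd(|Δx|,|Δy|) = gcd(4,3) + gcd(5,6) + gcd(1,3) = 1+1+1 = 3.
Pick's theorem gives I = A − B/2 + 1 = 4.5 − 3/2 + 1 = 4.

4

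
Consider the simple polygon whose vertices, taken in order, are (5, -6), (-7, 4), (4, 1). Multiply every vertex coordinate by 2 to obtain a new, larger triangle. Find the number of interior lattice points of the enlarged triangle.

Using the shoelace formula, 2A = |[5·4 − (-7)·(-6)] + [(-7)·1 − 4·4] + [4·(-6) − 5·1]| = 74, so the area is 37.
The number of boundary lattice points is Σ gcd(|Δx|,|Δy|) = gcd(12,10) + gcd(11,3) + gcd(1,7) = 2+1+1 = 4.
Scaling by 2 multiplies the area by 2² = 4 (so the new area is 148) and multiplies the boundary lattice-point count by 2, giving 8.
By Pick's theorem, the interior count of the dilated polygon is 148 − 8/2 + 1 = 145.

145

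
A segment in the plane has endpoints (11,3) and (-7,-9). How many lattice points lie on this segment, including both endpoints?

The number of lattice points on a segment between lattice points is gcd(|Δx|,|Δy|) + 1 = gcd(18,12) + 1 = 6 + 1 = 7.

7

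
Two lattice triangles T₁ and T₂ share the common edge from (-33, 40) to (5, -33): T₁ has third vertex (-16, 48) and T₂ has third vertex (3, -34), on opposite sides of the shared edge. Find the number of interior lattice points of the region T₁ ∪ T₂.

The union is the simple quadrilateral with vertices (-33, 40), (-16, 48), (5, -33), (3, -34) in order.
Using the shoelace formula, 2A = |((-33)·48 − (-16)·40) + ((-16)·(-33) − 5·48) + (5·(-34) − 3·(-33)) + (3·40 − (-33)·(-34))| = 1729, so the area is 864.5.
Along each edge there are gcd(|Δx|,|Δy|)+1 lattice points, so counting each shared vertex once the boundary has gcd(17,8) + gcd(21,81) + gcd(2,1) + gcd(36,74) = 1+3+1+2 = 7.
By Pick's theorem I = A − B/2 + 1 = 864.5 − 7/2 + 1 = 862.

862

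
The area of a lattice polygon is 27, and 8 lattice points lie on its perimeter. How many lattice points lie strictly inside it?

Pick's theorem A = I + B/2 − 1 rearranges to I = A − B/2 + 1 = 27 − 8/2 + 1 = 24.

24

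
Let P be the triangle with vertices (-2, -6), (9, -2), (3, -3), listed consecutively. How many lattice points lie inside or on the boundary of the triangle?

The shoelace formula gives twice the area as |[(-2)·(-2) − 9·(-6)] + [9·(-3) − 3·(-2)] + [3·(-6) − (-2)·(-3)]| = 13, so the area is 6.5.
Along each edge there are gcd(|Δx|,|Δy|)+1 lattice points, so counting each shared vertex once the boundary has gcd(11,4) + gcd(6,1) + gcd(5,3) = 1+1+1 = 3.
Pick's theorem gives I = A − B/2 + 1 = 6.5 − 3/2 + 1 = 6, so the closed region contains I + B = 6 + 3 = 9 lattice points.

9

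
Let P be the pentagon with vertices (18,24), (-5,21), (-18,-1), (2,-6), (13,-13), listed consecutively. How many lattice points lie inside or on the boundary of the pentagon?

800

Using the shoelace formula, 2A = |[18·21 − (-5)·24] + [(-5)·(-1) − (-18)·21] + [(-18)·(-6) − 2·(-1)] + [2·(-13) − 13·(-6)] + [13·24 − 18·(-13)]| = 1589, so the area is 794.5.
Summing gcd(|Δx|,|Δy|) over the edges gives the boundary count: gcd(23,3) + gcd(13,22) + gcd(20,5) + gcd(11,7) + gcd(5,37) = 1+1+5+1+1 = 9.
Pick's theorem gives I = A − B/2 + 1 = 794.5 − 9/2 + 1 = 791, so the closed region contains I + B = 791 + 9 = 800 lattice points.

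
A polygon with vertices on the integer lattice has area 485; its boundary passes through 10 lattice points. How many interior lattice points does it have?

481

From Pick's theorem, I = A − B/2 + 1 = 485 − 10/2 + 1 = 481.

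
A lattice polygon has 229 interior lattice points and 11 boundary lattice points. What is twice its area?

467

Pick's theorem states A = I + B/2 − 1, so A = 229 + 11/2 − 1 = 467/2.
Hence 2A = 467.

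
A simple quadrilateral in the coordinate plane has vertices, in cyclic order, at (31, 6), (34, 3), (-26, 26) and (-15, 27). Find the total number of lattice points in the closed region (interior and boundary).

The shoelace formula gives twice the area as |[31·3 − 34·6] + [34·26 − (-26)·3] + [(-26)·27 − (-15)·26] + [(-15)·6 − 31·27]| = 388, so the area is 194.
The number of boundary lattice points is Σ gcd(|Δx|,|Δy|) = gcd(3,3) + gcd(60,23) + gcd(11,1) + gcd(46,21) = 3+1+1+1 = 6.
Pick's theorem gives I = A − B/2 + 1 = 194 − 6/2 + 1 = 192, so the closed region contains I + B = 192 + 6 = 198 lattice points.

198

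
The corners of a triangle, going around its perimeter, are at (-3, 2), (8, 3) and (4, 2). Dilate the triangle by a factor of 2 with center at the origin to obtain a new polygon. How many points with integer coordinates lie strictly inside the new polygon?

6

Using the shoelace formula, 2A = |((-3)·3 − 8·2) + (8·2 − 4·3) + (4·2 − (-3)·2)| = 7, so the area is 3.5.
Along each edge there are gcd(|Δx|,|Δy|)+1 lattice points, so counting each shared vertex once the boundary has gcd(11,1) + gcd(4,1) + gcd(7,0) = 1+1+7 = 9.
Scaling by 2 multiplies the area by 2² = 4 (so the new area is 14) and multiplies the boundary lattice-point count by 2, giving 18.
By Pick's theorem, the interior count of the dilated polygon is 14 − 18/2 + 1 = 6.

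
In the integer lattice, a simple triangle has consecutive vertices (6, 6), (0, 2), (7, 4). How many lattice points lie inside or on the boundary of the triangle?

11

Using the shoelace formula, 2A = |[6·2 − 0·6] + [0·4 − 7·2] + [7·6 − 6·4]| = 16, so the area is 8.
The number of boundary lattice points is Σ gcd(|Δx|,|Δy|) = gcd(6,4) + gcd(7,2) + gcd(1,2) = 2+1+1 = 4.
Pick's theorem gives I = A − B/2 + 1 = 8 − 4/2 + 1 = 7, so the closed region contains I + B = 7 + 4 = 11 lattice points.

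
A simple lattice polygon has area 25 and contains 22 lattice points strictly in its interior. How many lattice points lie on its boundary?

Pick's theorem gives A = I + B/2 − 1, so B = 2(A − I + 1) = 2(25 − 22 + 1) = 8.

8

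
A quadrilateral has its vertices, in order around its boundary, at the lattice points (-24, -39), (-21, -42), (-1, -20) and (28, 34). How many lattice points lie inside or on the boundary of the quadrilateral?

413

Using the shoelace formula, 2A = |((-24)·(-42) − (-21)·(-39)) + ((-21)·(-20) − (-1)·(-42)) + ((-1)·34 − 28·(-20)) + (28·(-39) − (-24)·34)| = 817, so the area is 408.5.
Summing gcd(|Δx|,|Δy|) over the edges gives the boundary count: gcd(3,3) + gcd(20,22) + gcd(29,54) + gcd(52,73) = 3+2+1+1 = 7.
Pick's theorem gives I = A − B/2 + 1 = 408.5 − 7/2 + 1 = 406, so the closed region contains I + B = 406 + 7 = 413 lattice points.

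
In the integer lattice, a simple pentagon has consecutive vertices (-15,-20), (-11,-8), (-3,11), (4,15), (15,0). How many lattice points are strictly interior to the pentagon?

The shoelace formula gives twice the area as |[(-15)·(-8) − (-11)·(-20)] + [(-11)·11 − (-3)·(-8)] + [(-3)·15 − 4·11] + [4·0 − 15·15] + [15·(-20) − (-15)·0]| = 859, so the area is 429.5.
The number of boundary lattice points is Σ gcd(|Δx|,|Δy|) = gcd(4,12) + gcd(8,19) + gcd(7,4) + gcd(11,15) + gcd(30,20) = 4+1+1+1+10 = 17.
Pick's theorem gives I = A − B/2 + 1 = 429.5 − 17/2 + 1 = 422.

422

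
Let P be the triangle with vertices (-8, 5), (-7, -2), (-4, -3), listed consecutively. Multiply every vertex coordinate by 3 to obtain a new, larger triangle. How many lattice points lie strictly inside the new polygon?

The shoelace formula gives twice the area as |[(-8)·(-2) − (-7)·5] + [(-7)·(-3) − (-4)·(-2)] + [(-4)·5 − (-8)·(-3)]| = 20, so the area is 10.
The number of boundary lattice points is Σ gcd(|Δx|,|Δy|) = gcd(1,7) + gcd(3,1) + gcd(4,8) = 1+1+4 = 6.
Scaling by 3 multiplies the area by 3² = 9 (so the new area is 90) and multiplies the boundary lattice-point count by 3, giving 18.
By Pick's theorem, the interior count of the dilated polygon is 90 − 18/2 + 1 = 82.

82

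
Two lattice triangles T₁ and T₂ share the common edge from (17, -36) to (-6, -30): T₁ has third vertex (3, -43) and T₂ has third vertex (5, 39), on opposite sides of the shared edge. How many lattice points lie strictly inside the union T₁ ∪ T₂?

The union is the simple quadrilateral with vertices (17, -36), (3, -43), (-6, -30), (5, 39) in order.
Using the shoelace formula, 2A = |(17·(-43) − 3·(-36)) + (3·(-30) − (-6)·(-43)) + ((-6)·39 − 5·(-30)) + (5·(-36) − 17·39)| = 1898, so the area is 949.
The number of boundary lattice points is Σ gcd(|Δx|,|Δy|) = gcd(14,7) + gcd(9,13) + gcd(11,69) + gcd(12,75) = 7+1+1+3 = 12.
By Pick's theorem I = A − B/2 + 1 = 949 − 12/2 + 1 = 944.

944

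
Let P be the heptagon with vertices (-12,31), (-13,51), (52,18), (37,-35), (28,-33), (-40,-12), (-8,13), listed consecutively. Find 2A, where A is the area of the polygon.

By the shoelace formula, twice the signed area is |((-12)·51 − (-13)·31) + ((-13)·18 − 52·51) + (52·(-35) − 37·18) + (37·(-33) − 28·(-35)) + (28·(-12) − (-40)·(-33)) + ((-40)·13 − (-8)·(-12)) + ((-8)·31 − (-12)·13)| = 8186, so the area is 4093.

8186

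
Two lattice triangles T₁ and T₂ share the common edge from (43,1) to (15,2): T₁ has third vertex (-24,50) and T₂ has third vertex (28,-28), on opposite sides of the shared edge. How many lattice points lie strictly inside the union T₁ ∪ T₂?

The union is the simple quadrilateral with vertices (43,1), (-24,50), (15,2), (28,-28) in order.
Using the shoelace formula, 2A = |[43·50 − (-24)·1] + [(-24)·2 − 15·50] + [15·(-28) − 28·2] + [28·1 − 43·(-28)]| = 2132, so the area is 1066.
Summing gcd(|Δx|,|Δy|) over the edges gives the boundary count: gcd(67,49) + gcd(39,48) + gcd(13,30) + gcd(15,29) = 1+3+1+1 = 6.
By Pick's theorem I = A − B/2 + 1 = 1066 − 6/2 + 1 = 1064.

1064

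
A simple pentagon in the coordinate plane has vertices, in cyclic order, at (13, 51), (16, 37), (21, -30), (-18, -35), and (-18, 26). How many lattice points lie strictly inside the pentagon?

2579

Using the shoelace formula, 2A = |[13·37 − 16·51] + [16·(-30) − 21·37] + [21·(-35) − (-18)·(-30)] + [(-18)·26 − (-18)·(-35)] + [(-18)·51 − 13·26]| = 5221, so the area is 2610.5.
Summing gcd(|Δx|,|Δy|) over the edges gives the boundary count: gcd(3,14) + gcd(5,67) + gcd(39,5) + gcd(0,61) + gcd(31,25) = 1+1+1+61+1 = 65.
By Pick's theorem A = I + B/2 − 1, so I = 2610.5 − 65/2 + 1 = 2579.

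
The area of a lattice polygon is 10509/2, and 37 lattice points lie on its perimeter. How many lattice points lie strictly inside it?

From Pick's theorem, I = A − B/2 + 1 = 10509/2 − 37/2 + 1 = 5237.

5237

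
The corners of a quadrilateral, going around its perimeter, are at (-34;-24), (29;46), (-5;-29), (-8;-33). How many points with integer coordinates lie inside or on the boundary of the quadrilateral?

The shoelace formula gives twice the area as |((-34)·46 − 29·(-24)) + (29·(-29) − (-5)·46) + ((-5)·(-33) − (-8)·(-29)) + ((-8)·(-24) − (-34)·(-33))| = 2476, so the area is 1238.
Along each edge there are gcd(|Δx|,|Δy|)+1 lattice points, so counting each shared vertex once the boundary has gcd(63,70) + gcd(34,75) + gcd(3,4) + gcd(26,9) = 7+1+1+1 = 10.
Pick's theorem gives I = A − B/2 + 1 = 1238 − 10/2 + 1 = 1234, so the closed region contains I + B = 1234 + 10 = 1244 lattice points.

1244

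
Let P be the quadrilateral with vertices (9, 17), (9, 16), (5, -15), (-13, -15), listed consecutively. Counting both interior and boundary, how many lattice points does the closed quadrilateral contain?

Using the shoelace formula, 2A = |[9·16 − 9·17] + [9·(-15) − 5·16] + [5·(-15) − (-13)·(-15)] + [(-13)·17 − 9·(-15)]| = 580, so the area is 290.
Along each edge there are gcd(|Δx|,|Δy|)+1 lattice points, so counting each shared vertex once the boundary has gcd(0,1) + gcd(4,31) + gcd(18,0) + gcd(22,32) = 1+1+18+2 = 22.
Pick's theorem gives I = A − B/2 + 1 = 290 − 22/2 + 1 = 280, so the closed region contains I + B = 280 + 22 = 302 lattice points.

302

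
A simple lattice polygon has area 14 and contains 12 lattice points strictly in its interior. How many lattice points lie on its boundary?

6

Pick's theorem gives A = I + B/2 − 1, so B = 2(A − I + 1) = 2(14 − 12 + 1) = 6.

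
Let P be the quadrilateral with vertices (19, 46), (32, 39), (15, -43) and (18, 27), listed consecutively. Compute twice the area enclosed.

Using the shoelace formula, 2A = |(19·39 − 32·46) + (32·(-43) − 15·39) + (15·27 − 18·(-43)) + (18·46 − 19·27)| = 1198, so the area is 599.

1198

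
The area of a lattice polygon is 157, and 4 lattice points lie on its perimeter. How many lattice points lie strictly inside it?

Pick's theorem A = I + B/2 − 1 rearranges to I = A − B/2 + 1 = 157 − 4/2 + 1 = 156.

156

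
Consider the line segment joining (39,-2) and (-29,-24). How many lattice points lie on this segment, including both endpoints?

The number of lattice points on a segment between lattice points is gcd(|Δx|,|Δy|) + 1 = gcd(68,22) + 1 = 2 + 1 = 3.

3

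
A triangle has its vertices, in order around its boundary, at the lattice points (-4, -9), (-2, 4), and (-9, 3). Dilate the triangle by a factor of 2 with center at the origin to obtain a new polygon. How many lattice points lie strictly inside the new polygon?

176

Using the shoelace formula, 2A = |((-4)·4 − (-2)·(-9)) + ((-2)·3 − (-9)·4) + ((-9)·(-9) − (-4)·3)| = 89, so the area is 44.5.
Along each edge there are gcd(|Δx|,|Δy|)+1 lattice points, so counting each shared vertex once the boundary has gcd(2,13) + gcd(7,1) + gcd(5,12) = 1+1+1 = 3.
Scaling by 2 multiplies the area by 2² = 4 (so the new area is 178) and multiplies the boundary lattice-point count by 2, giving 6.
By Pick's theorem, the interior count of the dilated polygon is 178 − 6/2 + 1 = 176.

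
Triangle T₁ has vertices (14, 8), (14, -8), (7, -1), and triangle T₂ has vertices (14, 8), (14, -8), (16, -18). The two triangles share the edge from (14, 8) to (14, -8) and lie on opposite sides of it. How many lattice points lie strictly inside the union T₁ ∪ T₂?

67

The union is the simple quadrilateral with vertices (14, 8), (7, -1), (14, -8), (16, -18) in order.
By the shoelace formula, twice the signed area is |[14·(-1) − 7·8] + [7·(-8) − 14·(-1)] + [14·(-18) − 16·(-8)] + [16·8 − 14·(-18)]| = 144, so the area is 72.
Along each edge there are gcd(|Δx|,|Δy|)+1 lattice points, so counting each shared vertex once the boundary has gcd(7,9) + gcd(7,7) + gcd(2,10) + gcd(2,26) = 1+7+2+2 = 12.
By Pick's theorem I = A − B/2 + 1 = 72 − 12/2 + 1 = 67.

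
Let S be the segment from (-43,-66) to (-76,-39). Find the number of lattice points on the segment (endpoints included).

The number of lattice points on a segment between lattice points is gcd(|Δx|,|Δy|) + 1 = gcd(33,27) + 1 = 3 + 1 = 4.

4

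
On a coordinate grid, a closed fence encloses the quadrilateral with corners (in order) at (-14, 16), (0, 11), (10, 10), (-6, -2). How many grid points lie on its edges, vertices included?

Along each edge there are gcd(|Δx|,|Δy|)+1 lattice points, so counting each shared vertex once the boundary has gcd(14,5) + gcd(10,1) + gcd(16,12) + gcd(8,18) = 1+1+4+2 = 8.

8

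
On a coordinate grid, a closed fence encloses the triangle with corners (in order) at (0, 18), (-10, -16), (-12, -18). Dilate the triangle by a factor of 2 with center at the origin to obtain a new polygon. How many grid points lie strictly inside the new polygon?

81

Using the shoelace formula, 2A = |[0·(-16) − (-10)·18] + [(-10)·(-18) − (-12)·(-16)] + [(-12)·18 − 0·(-18)]| = 48, so the area is 24.
The number of boundary lattice points is Σ gcd(|Δx|,|Δy|) = gcd(10,34) + gcd(2,2) + gcd(12,36) = 2+2+12 = 16.
Scaling by 2 multiplies the area by 2² = 4 (so the new area is 96) and multiplies the boundary lattice-point count by 2, giving 32.
By Pick's theorem, the interior count of the dilated polygon is 96 − 32/2 + 1 = 81.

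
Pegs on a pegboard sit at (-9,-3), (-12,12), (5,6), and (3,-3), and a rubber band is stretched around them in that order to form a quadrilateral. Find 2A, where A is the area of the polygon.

By the shoelace formula, twice the signed area is |((-9)·12 − (-12)·(-3)) + ((-12)·6 − 5·12) + (5·(-3) − 3·6) + (3·(-3) − (-9)·(-3))| = 345, so the area is 345/2.

345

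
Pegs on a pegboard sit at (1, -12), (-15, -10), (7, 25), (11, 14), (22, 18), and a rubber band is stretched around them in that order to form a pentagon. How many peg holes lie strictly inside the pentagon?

529

The shoelace formula gives twice the area as |(1·(-10) − (-15)·(-12)) + ((-15)·25 − 7·(-10)) + (7·14 − 11·25) + (11·18 − 22·14) + (22·(-12) − 1·18)| = 1064, so the area is 532.
The number of boundary lattice points is Σ gcd(|Δx|,|Δy|) = gcd(16,2) + gcd(22,35) + gcd(4,11) + gcd(11,4) + gcd(21,30) = 2+1+1+1+3 = 8.
By Pick's theorem A = I + B/2 − 1, so I = 532 − 8/2 + 1 = 529.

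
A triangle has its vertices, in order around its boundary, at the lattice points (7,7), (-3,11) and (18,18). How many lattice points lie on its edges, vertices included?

Along each edge there are gcd(|Δx|,|Δy|)+1 lattice points, so counting each shared vertex once the boundary has gcd(10,4) + gcd(21,7) + gcd(11,11) = 2+7+11 = 20.

20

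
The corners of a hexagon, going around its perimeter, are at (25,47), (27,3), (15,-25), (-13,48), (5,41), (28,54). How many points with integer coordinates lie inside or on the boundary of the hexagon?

1608

The shoelace formula gives twice the area as |(25·3 − 27·47) + (27·(-25) − 15·3) + (15·48 − (-13)·(-25)) + ((-13)·41 − 5·48) + (5·54 − 28·41) + (28·47 − 25·54)| = 3204, so the area is 1602.
Along each edge there are gcd(|Δx|,|Δy|)+1 lattice points, so counting each shared vertex once the boundary has gcd(2,44) + gcd(12,28) + gcd(28,73) + gcd(18,7) + gcd(23,13) + gcd(3,7) = 2+4+1+1+1+1 = 10.
Pick's theorem gives I = A − B/2 + 1 = 1602 − 10/2 + 1 = 1598, so the closed region contains I + B = 1598 + 10 = 1608 lattice points.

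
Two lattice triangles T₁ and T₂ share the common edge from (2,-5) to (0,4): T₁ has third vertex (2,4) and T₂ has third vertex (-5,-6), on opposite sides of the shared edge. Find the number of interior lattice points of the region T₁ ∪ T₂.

The union is the simple quadrilateral with vertices (2,-5), (2,4), (0,4), (-5,-6) in order.
By the shoelace formula, twice the signed area is |[2·4 − 2·(-5)] + [2·4 − 0·4] + [0·(-6) − (-5)·4] + [(-5)·(-5) − 2·(-6)]| = 83, so the area is 83/2.
Along each edge there are gcd(|Δx|,|Δy|)+1 lattice points, so counting each shared vertex once the boundary has gcd(0,9) + gcd(2,0) + gcd(5,10) + gcd(7,1) = 9+2+5+1 = 17.
By Pick's theorem I = A − B/2 + 1 = 83/2 − 17/2 + 1 = 34.

34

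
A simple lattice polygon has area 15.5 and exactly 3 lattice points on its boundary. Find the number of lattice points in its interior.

15

From Pick's theorem, I = A − B/2 + 1 = 15.5 − 3/2 + 1 = 15.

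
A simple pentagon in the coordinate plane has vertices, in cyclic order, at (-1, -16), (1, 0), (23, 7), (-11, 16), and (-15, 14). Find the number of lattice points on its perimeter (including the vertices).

8

Along each edge there are gcd(|Δx|,|Δy|)+1 lattice points, so counting each shared vertex once the boundary has gcd(2,16) + gcd(22,7) + gcd(34,9) + gcd(4,2) + gcd(14,30) = 2+1+1+2+2 = 8.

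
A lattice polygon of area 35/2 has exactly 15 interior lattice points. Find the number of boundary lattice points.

Pick's theorem gives A = I + B/2 − 1, so B = 2(A − I + 1) = 2(35/2 − 15 + 1) = 7.

7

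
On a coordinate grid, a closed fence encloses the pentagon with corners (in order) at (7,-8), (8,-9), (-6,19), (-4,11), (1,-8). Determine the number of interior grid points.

78

The shoelace formula gives twice the area as |[7·(-9) − 8·(-8)] + [8·19 − (-6)·(-9)] + [(-6)·11 − (-4)·19] + [(-4)·(-8) − 1·11] + [1·(-8) − 7·(-8)]| = 178, so the area is 89.
Along each edge there are gcd(|Δx|,|Δy|)+1 lattice points, so counting each shared vertex once the boundary has gcd(1,1) + gcd(14,28) + gcd(2,8) + gcd(5,19) + gcd(6,0) = 1+14+2+1+6 = 24.
Pick's theorem gives I = A − B/2 + 1 = 89 − 24/2 + 1 = 78.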